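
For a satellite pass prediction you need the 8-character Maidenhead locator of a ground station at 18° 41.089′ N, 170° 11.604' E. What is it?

RK58cq34

Offset from 180°W / 90°S: lon 350.19340°, lat 108.68482°.
Field (20°×10°, letters A–R): 350.19340/20 → 17 → R, 108.68482/10 → 10 → K; chars RK.
Square (2°×1°, digits 0–9): 10.19340/2 → 5, 8.68482/1 → 8; chars 58.
Subsquare (5′×2.5′, letters a–x): 0.19340/0.0833333 → 2 → c, 0.68482/0.0416667 → 16 → q; chars cq.
Extended square (30″×15″, digits 0–9): 0.02673/0.00833333 → 3, 0.01815/0.00416667 → 4; chars 34.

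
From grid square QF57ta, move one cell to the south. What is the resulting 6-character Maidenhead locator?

QF56tx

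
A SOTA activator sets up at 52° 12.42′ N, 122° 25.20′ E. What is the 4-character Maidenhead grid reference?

PO12

Add 180° to longitude and 90° to latitude: 302.42, 142.21.
Field: lon ⌊302.42/20⌋ = 15 → P; lat ⌊142.21/10⌋ = 14 → O.
Square: lon ⌊2.42/2⌋ = 1; lat ⌊2.21/1⌋ = 2.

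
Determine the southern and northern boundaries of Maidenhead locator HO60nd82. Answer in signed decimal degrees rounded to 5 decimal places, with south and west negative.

Field H=7, O=14: +7·20° lon, +14·10° lat → SW at lon -40°, lat 50°.
Square 6, 0: +6·2° lon, +0·1° lat → SW at lon -28°, lat 50°.
Subsquare n=13, d=3: +13·0.0833333° lon, +3·0.0416667° lat → SW at lon -26.9167°, lat 50.125°.
Extended square 8, 2: +8·0.00833333° lon, +2·0.00416667° lat → SW at lon -26.85°, lat 50.1333°.
Cell spans 0.00833333° lon × 0.00416667° lat.
south 50.13333, north 50.13750.

50.13333, 50.13750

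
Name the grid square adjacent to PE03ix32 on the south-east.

PE03ix41

Longitude extended square 3; +1 → 4.
Latitude extended square 2; −1 → 1.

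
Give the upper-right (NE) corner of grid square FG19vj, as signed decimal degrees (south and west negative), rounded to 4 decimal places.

-20.5833, -76.1667

Field F=5, G=6: +5·20° lon, +6·10° lat → SW at lon -80°, lat -30°.
Square 1, 9: +1·2° lon, +9·1° lat → SW at lon -78°, lat -21°.
Subsquare v=21, j=9: +21·0.0833333° lon, +9·0.0416667° lat → SW at lon -76.25°, lat -20.625°.
Cell spans 0.0833333° lon × 0.0416667° lat. NE corner is SW corner plus one full cell.
latitude -20.5833, longitude -76.1667.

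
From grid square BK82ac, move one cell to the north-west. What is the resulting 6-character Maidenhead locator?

BK72xd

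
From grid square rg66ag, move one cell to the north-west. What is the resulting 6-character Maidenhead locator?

RG56xh

Longitude subsquare a = 0; −1 → -1, wraps to 23 = x, carry into square.
Longitude square 6; −1 → 5.
Latitude subsquare g = 6; +1 → 7 = h.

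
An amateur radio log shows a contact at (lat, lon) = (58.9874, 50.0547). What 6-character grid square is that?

Offset from 180°W / 90°S: lon 230.0547°, lat 148.9874°.
Field (20°×10°, letters A–R): 230.0547/20 → 11 → L, 148.9874/10 → 14 → O; chars LO.
Square (2°×1°, digits 0–9): 10.0547/2 → 5, 8.9874/1 → 8; chars 58.
Subsquare (5′×2.5′, letters a–x): 0.0547/0.0833333 → 0 → a, 0.9874/0.0416667 → 23 → x; chars ax.

LO58ax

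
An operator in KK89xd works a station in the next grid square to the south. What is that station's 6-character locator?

Latitude subsquare d = 3; −1 → 2 = c.
The longitude characters are unchanged.

KK89xc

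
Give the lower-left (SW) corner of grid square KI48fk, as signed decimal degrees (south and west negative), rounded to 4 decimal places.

-1.5833, 28.4167

Field K=10, I=8: +10·20° lon, +8·10° lat → SW at lon 20°, lat -10°.
Square 4, 8: +4·2° lon, +8·1° lat → SW at lon 28°, lat -2°.
Subsquare f=5, k=10: +5·0.0833333° lon, +10·0.0416667° lat → SW at lon 28.4167°, lat -1.58333°.
latitude -1.5833, longitude 28.4167.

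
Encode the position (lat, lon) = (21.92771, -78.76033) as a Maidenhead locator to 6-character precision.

FL01ow

Offset from 180°W / 90°S: lon 101.2397°, lat 111.9277°.
Field: lon ⌊101.2397/20⌋ = 5 → F; lat ⌊111.9277/10⌋ = 11 → L.
Square: lon ⌊1.2397/2⌋ = 0; lat ⌊1.9277/1⌋ = 1.
Subsquare: lon ⌊1.2397/0.0833333⌋ = 14 → o; lat ⌊0.9277/0.0416667⌋ = 22 → w.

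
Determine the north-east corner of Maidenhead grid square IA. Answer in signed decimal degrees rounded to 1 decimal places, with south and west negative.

Field I=8, A=0: +8·20° lon, +0·10° lat → SW at lon -20°, lat -90°.
Cell spans 20° lon × 10° lat. NE corner is SW corner plus one full cell.
latitude -80.0, longitude 0.0.

-80.0, 0.0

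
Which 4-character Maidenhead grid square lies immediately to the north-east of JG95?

KG06

Longitude square 9; +1 → 10, wraps to 0, carry into field.
Longitude field J = 9; +1 → 10 = K.
Latitude square 5; +1 → 6.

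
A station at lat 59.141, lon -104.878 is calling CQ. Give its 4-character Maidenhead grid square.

DO79

Offset from 180°W / 90°S: lon 75.12°, lat 149.14°.
Field: 75.12/20 → 3 → D, 149.14/10 → 14 → O; chars DO.
Square: 15.12/2 → 7, 9.14/1 → 9; chars 79.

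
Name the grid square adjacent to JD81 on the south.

Latitude square 1; −1 → 0.
The longitude characters are unchanged.

JD80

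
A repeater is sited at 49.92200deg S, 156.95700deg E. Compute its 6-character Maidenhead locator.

Offset from 180°W / 90°S: lon 336.9570°, lat 40.0780°.
Field: lon ⌊336.9570/20⌋ = 16 → Q; lat ⌊40.0780/10⌋ = 4 → E.
Square: lon ⌊16.9570/2⌋ = 8; lat ⌊0.0780/1⌋ = 0.
Subsquare: lon ⌊0.9570/0.0833333⌋ = 11 → l; lat ⌊0.0780/0.0416667⌋ = 1 → b.

QE80lb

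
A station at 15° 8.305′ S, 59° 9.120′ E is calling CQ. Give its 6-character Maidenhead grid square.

LH94nu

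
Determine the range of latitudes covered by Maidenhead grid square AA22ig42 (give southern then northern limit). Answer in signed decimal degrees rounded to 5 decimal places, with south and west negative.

-87.74167, -87.73750

Field A=0, A=0: +0·20° lon, +0·10° lat → SW at lon -180°, lat -90°.
Square 2, 2: +2·2° lon, +2·1° lat → SW at lon -176°, lat -88°.
Subsquare i=8, g=6: +8·0.0833333° lon, +6·0.0416667° lat → SW at lon -175.333°, lat -87.75°.
Extended square 4, 2: +4·0.00833333° lon, +2·0.00416667° lat → SW at lon -175.3°, lat -87.7417°.
Cell spans 0.00833333° lon × 0.00416667° lat.
south -87.74167, north -87.73750.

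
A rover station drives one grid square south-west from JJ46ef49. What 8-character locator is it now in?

Longitude extended square 4; −1 → 3.
Latitude extended square 9; −1 → 8.

JJ46ef38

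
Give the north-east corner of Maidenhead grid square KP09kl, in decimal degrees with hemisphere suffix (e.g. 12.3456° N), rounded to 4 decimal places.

Field K=10, P=15: +10·20° lon, +15·10° lat → SW at lon 20°, lat 60°.
Square 0, 9: +0·2° lon, +9·1° lat → SW at lon 20°, lat 69°.
Subsquare k=10, l=11: +10·0.0833333° lon, +11·0.0416667° lat → SW at lon 20.8333°, lat 69.4583°.
Cell spans 0.0833333° lon × 0.0416667° lat. NE corner is SW corner plus one full cell.
latitude 69.5000° N, longitude 20.9167° E.

69.5000° N, 20.9167° E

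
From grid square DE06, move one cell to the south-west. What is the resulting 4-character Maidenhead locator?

CE95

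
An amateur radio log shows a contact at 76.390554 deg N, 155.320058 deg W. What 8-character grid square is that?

BQ26ij13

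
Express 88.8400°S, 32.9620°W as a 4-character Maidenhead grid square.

HA31

Add 180° to longitude and 90° to latitude: 147.04, 1.16.
Field: lon ⌊147.04/20⌋ = 7 → H; lat ⌊1.16/10⌋ = 0 → A.
Square: lon ⌊7.04/2⌋ = 3; lat ⌊1.16/1⌋ = 1.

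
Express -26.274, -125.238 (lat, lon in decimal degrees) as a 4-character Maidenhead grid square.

CG73

Shift to the Maidenhead origin (180°W, 90°S): lon 54.76, lat 63.73.
Field: 54.76/20 → 2 → C, 63.73/10 → 6 → G; chars CG.
Square: 14.76/2 → 7, 3.73/1 → 3; chars 73.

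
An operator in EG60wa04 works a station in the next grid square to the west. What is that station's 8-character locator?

EG60va94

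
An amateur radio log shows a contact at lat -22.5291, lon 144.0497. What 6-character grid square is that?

Shift to the Maidenhead origin (180°W, 90°S): lon 324.0497, lat 67.4709.
Field: lon ⌊324.0497/20⌋ = 16 → Q; lat ⌊67.4709/10⌋ = 6 → G.
Square: lon ⌊4.0497/2⌋ = 2; lat ⌊7.4709/1⌋ = 7.
Subsquare: lon ⌊0.0497/0.0833333⌋ = 0 → a; lat ⌊0.4709/0.0416667⌋ = 11 → l.

QG27al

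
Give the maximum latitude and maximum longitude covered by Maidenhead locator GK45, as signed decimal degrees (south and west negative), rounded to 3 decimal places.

16.000, -50.000

Field G=6, K=10: +6·20° lon, +10·10° lat → SW at lon -60°, lat 10°.
Square 4, 5: +4·2° lon, +5·1° lat → SW at lon -52°, lat 15°.
Cell spans 2° lon × 1° lat. NE corner is SW corner plus one full cell.
latitude 16.000, longitude -50.000.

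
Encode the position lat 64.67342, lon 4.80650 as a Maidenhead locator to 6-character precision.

Shift to the Maidenhead origin (180°W, 90°S): lon 184.8065, lat 154.6734.
Field (20°×10°, letters A–R): 184.8065/20 → 9 → J, 154.6734/10 → 15 → P; chars JP.
Square (2°×1°, digits 0–9): 4.8065/2 → 2, 4.6734/1 → 4; chars 24.
Subsquare (5′×2.5′, letters a–x): 0.8065/0.0833333 → 9 → j, 0.6734/0.0416667 → 16 → q; chars jq.

JP24jq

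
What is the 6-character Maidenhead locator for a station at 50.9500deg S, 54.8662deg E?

Add 180° to longitude and 90° to latitude: 234.8662, 39.0500.
Field (20°×10°, letters A–R): 234.8662/20 → 11 → L, 39.0500/10 → 3 → D; chars LD.
Square (2°×1°, digits 0–9): 14.8662/2 → 7, 9.0500/1 → 9; chars 79.
Subsquare (5′×2.5′, letters a–x): 0.8662/0.0833333 → 10 → k, 0.0500/0.0416667 → 1 → b; chars kb.

LD79kb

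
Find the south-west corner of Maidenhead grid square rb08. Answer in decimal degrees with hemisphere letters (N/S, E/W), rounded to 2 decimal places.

Field R=17, B=1: +17·20° lon, +1·10° lat → SW at lon 160°, lat -80°.
Square 0, 8: +0·2° lon, +8·1° lat → SW at lon 160°, lat -72°.
latitude 72.00° S, longitude 160.00° E.

72.00° S, 160.00° E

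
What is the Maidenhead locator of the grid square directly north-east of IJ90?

JJ01

Longitude square 9; +1 → 10, wraps to 0, carry into field.
Longitude field I = 8; +1 → 9 = J.
Latitude square 0; +1 → 1.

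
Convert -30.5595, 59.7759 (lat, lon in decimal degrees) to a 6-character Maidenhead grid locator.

LF99vk

Add 180° to longitude and 90° to latitude: 239.7759, 59.4405.
Field (20°×10°, letters A–R): 239.7759/20 → 11 → L, 59.4405/10 → 5 → F; chars LF.
Square (2°×1°, digits 0–9): 19.7759/2 → 9, 9.4405/1 → 9; chars 99.
Subsquare (5′×2.5′, letters a–x): 1.7759/0.0833333 → 21 → v, 0.4405/0.0416667 → 10 → k; chars vk.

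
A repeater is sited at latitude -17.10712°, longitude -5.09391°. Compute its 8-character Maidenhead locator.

IH72kv84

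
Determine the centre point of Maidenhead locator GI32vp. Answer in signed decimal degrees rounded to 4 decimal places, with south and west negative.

Field G=6, I=8: +6·20° lon, +8·10° lat → SW at lon -60°, lat -10°.
Square 3, 2: +3·2° lon, +2·1° lat → SW at lon -54°, lat -8°.
Subsquare v=21, p=15: +21·0.0833333° lon, +15·0.0416667° lat → SW at lon -52.25°, lat -7.375°.
Cell spans 0.0833333° lon × 0.0416667° lat. Centre is SW corner plus half of each.
latitude -7.3542, longitude -52.2083.

-7.3542, -52.2083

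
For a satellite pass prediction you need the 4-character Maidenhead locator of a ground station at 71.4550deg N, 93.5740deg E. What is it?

NQ61

Offset from 180°W / 90°S: lon 273.57°, lat 161.45°.
Field: lon ⌊273.57/20⌋ = 13 → N; lat ⌊161.45/10⌋ = 16 → Q.
Square: lon ⌊13.57/2⌋ = 6; lat ⌊1.45/1⌋ = 1.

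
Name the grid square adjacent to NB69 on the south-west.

Longitude square 6; −1 → 5.
Latitude square 9; −1 → 8.

NB58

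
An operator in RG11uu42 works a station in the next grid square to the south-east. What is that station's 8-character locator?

RG11uu51

Longitude extended square 4; +1 → 5.
Latitude extended square 2; −1 → 1.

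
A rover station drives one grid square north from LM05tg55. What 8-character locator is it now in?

LM05tg56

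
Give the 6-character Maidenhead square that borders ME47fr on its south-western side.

ME47eq

Longitude subsquare f = 5; −1 → 4 = e.
Latitude subsquare r = 17; −1 → 16 = q.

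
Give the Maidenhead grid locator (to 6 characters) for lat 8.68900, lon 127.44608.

PJ38rq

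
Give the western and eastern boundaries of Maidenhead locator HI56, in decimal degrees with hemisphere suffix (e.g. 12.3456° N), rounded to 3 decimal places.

30.000° W, 28.000° W

Field H=7, I=8: +7·20° lon, +8·10° lat → SW at lon -40°, lat -10°.
Square 5, 6: +5·2° lon, +6·1° lat → SW at lon -30°, lat -4°.
Cell spans 2° lon × 1° lat.
west 30.000° W, east 28.000° W.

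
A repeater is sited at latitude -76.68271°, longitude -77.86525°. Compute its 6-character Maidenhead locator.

FB13bh

Offset from 180°W / 90°S: lon 102.1347°, lat 13.3173°.
Field (20°×10°, letters A–R): 102.1347/20 → 5 → F, 13.3173/10 → 1 → B; chars FB.
Square (2°×1°, digits 0–9): 2.1347/2 → 1, 3.3173/1 → 3; chars 13.
Subsquare (5′×2.5′, letters a–x): 0.1347/0.0833333 → 1 → b, 0.3173/0.0416667 → 7 → h; chars bh.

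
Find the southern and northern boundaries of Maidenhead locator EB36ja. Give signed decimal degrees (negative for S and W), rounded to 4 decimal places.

-74.0000, -73.9583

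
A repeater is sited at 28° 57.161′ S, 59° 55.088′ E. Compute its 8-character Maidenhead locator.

Add 180° to longitude and 90° to latitude: 239.91813, 61.04732.
Field: 239.91813/20 → 11 → L, 61.04732/10 → 6 → G; chars LG.
Square: 19.91813/2 → 9, 1.04732/1 → 1; chars 91.
Subsquare: 1.91813/0.0833333 → 23 → x, 0.04732/0.0416667 → 1 → b; chars xb.
Extended square: 0.00147/0.00833333 → 0, 0.00565/0.00416667 → 1; chars 01.

LG91xb01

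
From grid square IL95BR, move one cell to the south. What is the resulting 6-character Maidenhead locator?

IL95bq

Latitude subsquare r = 17; −1 → 16 = q.
The longitude characters are unchanged.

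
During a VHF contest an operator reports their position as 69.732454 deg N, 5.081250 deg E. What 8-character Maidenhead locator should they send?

Shift to the Maidenhead origin (180°W, 90°S): lon 185.08125, lat 159.73245.
Field: lon ⌊185.08125/20⌋ = 9 → J; lat ⌊159.73245/10⌋ = 15 → P.
Square: lon ⌊5.08125/2⌋ = 2; lat ⌊9.73245/1⌋ = 9.
Subsquare: lon ⌊1.08125/0.0833333⌋ = 12 → m; lat ⌊0.73245/0.0416667⌋ = 17 → r.
Extended square: lon ⌊0.08125/0.00833333⌋ = 9; lat ⌊0.02412/0.00416667⌋ = 5.

JP29mr95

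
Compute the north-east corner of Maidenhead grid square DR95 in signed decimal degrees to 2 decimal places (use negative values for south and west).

Field D=3, R=17: +3·20° lon, +17·10° lat → SW at lon -120°, lat 80°.
Square 9, 5: +9·2° lon, +5·1° lat → SW at lon -102°, lat 85°.
Cell spans 2° lon × 1° lat. NE corner is SW corner plus one full cell.
latitude 86.00, longitude -100.00.

86.00, -100.00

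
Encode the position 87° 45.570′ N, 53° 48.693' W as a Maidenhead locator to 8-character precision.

Shift to the Maidenhead origin (180°W, 90°S): lon 126.18845, lat 177.75950.
Field: 126.18845/20 → 6 → G, 177.75950/10 → 17 → R; chars GR.
Square: 6.18845/2 → 3, 7.75950/1 → 7; chars 37.
Subsquare: 0.18845/0.0833333 → 2 → c, 0.75950/0.0416667 → 18 → s; chars cs.
Extended square: 0.02178/0.00833333 → 2, 0.00950/0.00416667 → 2; chars 22.

GR37cs22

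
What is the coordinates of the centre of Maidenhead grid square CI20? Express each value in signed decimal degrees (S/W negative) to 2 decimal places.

-9.50, -135.00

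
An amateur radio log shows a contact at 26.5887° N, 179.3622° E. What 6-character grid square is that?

Shift to the Maidenhead origin (180°W, 90°S): lon 359.3622, lat 116.5887.
Field: 359.3622/20 → 17 → R, 116.5887/10 → 11 → L; chars RL.
Square: 19.3622/2 → 9, 6.5887/1 → 6; chars 96.
Subsquare: 1.3622/0.0833333 → 16 → q, 0.5887/0.0416667 → 14 → o; chars qo.

RL96qo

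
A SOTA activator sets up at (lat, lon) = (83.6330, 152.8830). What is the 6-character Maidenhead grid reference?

Offset from 180°W / 90°S: lon 332.8830°, lat 173.6330°.
Field (20°×10°, letters A–R): 332.8830/20 → 16 → Q, 173.6330/10 → 17 → R; chars QR.
Square (2°×1°, digits 0–9): 12.8830/2 → 6, 3.6330/1 → 3; chars 63.
Subsquare (5′×2.5′, letters a–x): 0.8830/0.0833333 → 10 → k, 0.6330/0.0416667 → 15 → p; chars kp.

QR63kp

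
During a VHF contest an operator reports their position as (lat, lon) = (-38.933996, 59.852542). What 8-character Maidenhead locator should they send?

Shift to the Maidenhead origin (180°W, 90°S): lon 239.85254, lat 51.06600.
Field: lon ⌊239.85254/20⌋ = 11 → L; lat ⌊51.06600/10⌋ = 5 → F.
Square: lon ⌊19.85254/2⌋ = 9; lat ⌊1.06600/1⌋ = 1.
Subsquare: lon ⌊1.85254/0.0833333⌋ = 22 → w; lat ⌊0.06600/0.0416667⌋ = 1 → b.
Extended square: lon ⌊0.01921/0.00833333⌋ = 2; lat ⌊0.02434/0.00416667⌋ = 5.

LF91wb25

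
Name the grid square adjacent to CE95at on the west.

Longitude subsquare a = 0; −1 → -1, wraps to 23 = x, carry into square.
Longitude square 9; −1 → 8.
The latitude characters are unchanged.

CE85xt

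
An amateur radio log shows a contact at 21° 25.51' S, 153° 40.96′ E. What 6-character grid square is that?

QG68un

Offset from 180°W / 90°S: lon 333.6827°, lat 68.5748°.
Field (20°×10°, letters A–R): 333.6827/20 → 16 → Q, 68.5748/10 → 6 → G; chars QG.
Square (2°×1°, digits 0–9): 13.6827/2 → 6, 8.5748/1 → 8; chars 68.
Subsquare (5′×2.5′, letters a–x): 1.6827/0.0833333 → 20 → u, 0.5748/0.0416667 → 13 → n; chars un.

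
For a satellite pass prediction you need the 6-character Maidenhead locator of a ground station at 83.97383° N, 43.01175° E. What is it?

LR13mx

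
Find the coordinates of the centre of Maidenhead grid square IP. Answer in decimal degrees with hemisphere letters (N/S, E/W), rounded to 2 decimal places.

Field I=8, P=15: +8·20° lon, +15·10° lat → SW at lon -20°, lat 60°.
Cell spans 20° lon × 10° lat. Centre is SW corner plus half of each.
latitude 65.00° N, longitude 10.00° W.

65.00° N, 10.00° W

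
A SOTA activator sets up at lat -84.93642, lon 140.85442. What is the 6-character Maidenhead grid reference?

QA05kb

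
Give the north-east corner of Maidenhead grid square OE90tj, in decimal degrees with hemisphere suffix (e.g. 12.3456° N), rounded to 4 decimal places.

Field O=14, E=4: +14·20° lon, +4·10° lat → SW at lon 100°, lat -50°.
Square 9, 0: +9·2° lon, +0·1° lat → SW at lon 118°, lat -50°.
Subsquare t=19, j=9: +19·0.0833333° lon, +9·0.0416667° lat → SW at lon 119.583°, lat -49.625°.
Cell spans 0.0833333° lon × 0.0416667° lat. NE corner is SW corner plus one full cell.
latitude 49.5833° S, longitude 119.6667° E.

49.5833° S, 119.6667° E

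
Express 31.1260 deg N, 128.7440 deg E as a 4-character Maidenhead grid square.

PM41

Shift to the Maidenhead origin (180°W, 90°S): lon 308.74, lat 121.13.
Field: 308.74/20 → 15 → P, 121.13/10 → 12 → M; chars PM.
Square: 8.74/2 → 4, 1.13/1 → 1; chars 41.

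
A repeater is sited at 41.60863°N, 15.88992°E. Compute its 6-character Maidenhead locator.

JN71wo

Shift to the Maidenhead origin (180°W, 90°S): lon 195.8899, lat 131.6086.
Field: 195.8899/20 → 9 → J, 131.6086/10 → 13 → N; chars JN.
Square: 15.8899/2 → 7, 1.6086/1 → 1; chars 71.
Subsquare: 1.8899/0.0833333 → 22 → w, 0.6086/0.0416667 → 14 → o; chars wo.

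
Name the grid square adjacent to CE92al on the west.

CE82xl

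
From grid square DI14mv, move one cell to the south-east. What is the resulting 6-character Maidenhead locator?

Longitude subsquare m = 12; +1 → 13 = n.
Latitude subsquare v = 21; −1 → 20 = u.

DI14nu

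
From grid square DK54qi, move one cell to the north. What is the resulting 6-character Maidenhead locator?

DK54qj

Latitude subsquare i = 8; +1 → 9 = j.
The longitude characters are unchanged.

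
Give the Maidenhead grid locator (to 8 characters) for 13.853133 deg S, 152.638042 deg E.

QH66hd65

Shift to the Maidenhead origin (180°W, 90°S): lon 332.63804, lat 76.14687.
Field: 332.63804/20 → 16 → Q, 76.14687/10 → 7 → H; chars QH.
Square: 12.63804/2 → 6, 6.14687/1 → 6; chars 66.
Subsquare: 0.63804/0.0833333 → 7 → h, 0.14687/0.0416667 → 3 → d; chars hd.
Extended square: 0.05471/0.00833333 → 6, 0.02187/0.00416667 → 5; chars 65.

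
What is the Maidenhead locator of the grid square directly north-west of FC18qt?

FC18pu

Longitude subsquare q = 16; −1 → 15 = p.
Latitude subsquare t = 19; +1 → 20 = u.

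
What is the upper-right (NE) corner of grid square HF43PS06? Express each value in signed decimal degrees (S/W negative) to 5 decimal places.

-36.22083, -30.74167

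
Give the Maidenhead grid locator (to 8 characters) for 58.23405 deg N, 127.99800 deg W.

CO68af06

Shift to the Maidenhead origin (180°W, 90°S): lon 52.00200, lat 148.23405.
Field: lon ⌊52.00200/20⌋ = 2 → C; lat ⌊148.23405/10⌋ = 14 → O.
Square: lon ⌊12.00200/2⌋ = 6; lat ⌊8.23405/1⌋ = 8.
Subsquare: lon ⌊0.00200/0.0833333⌋ = 0 → a; lat ⌊0.23405/0.0416667⌋ = 5 → f.
Extended square: lon ⌊0.00200/0.00833333⌋ = 0; lat ⌊0.02572/0.00416667⌋ = 6.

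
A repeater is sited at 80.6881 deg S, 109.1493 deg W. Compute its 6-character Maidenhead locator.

Shift to the Maidenhead origin (180°W, 90°S): lon 70.8507, lat 9.3119.
Field: 70.8507/20 → 3 → D, 9.3119/10 → 0 → A; chars DA.
Square: 10.8507/2 → 5, 9.3119/1 → 9; chars 59.
Subsquare: 0.8507/0.0833333 → 10 → k, 0.3119/0.0416667 → 7 → h; chars kh.

DA59kh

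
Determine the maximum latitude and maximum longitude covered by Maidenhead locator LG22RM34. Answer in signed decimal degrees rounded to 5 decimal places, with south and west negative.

-27.47917, 45.45000

Field L=11, G=6: +11·20° lon, +6·10° lat → SW at lon 40°, lat -30°.
Square 2, 2: +2·2° lon, +2·1° lat → SW at lon 44°, lat -28°.
Subsquare r=17, m=12: +17·0.0833333° lon, +12·0.0416667° lat → SW at lon 45.4167°, lat -27.5°.
Extended square 3, 4: +3·0.00833333° lon, +4·0.00416667° lat → SW at lon 45.4417°, lat -27.4833°.
Cell spans 0.00833333° lon × 0.00416667° lat. NE corner is SW corner plus one full cell.
latitude -27.47917, longitude 45.45000.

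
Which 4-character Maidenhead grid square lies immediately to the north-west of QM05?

Longitude square 0; −1 → -1, wraps to 9, carry into field.
Longitude field Q = 16; −1 → 15 = P.
Latitude square 5; +1 → 6.

PM96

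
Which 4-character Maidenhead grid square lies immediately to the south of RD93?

RD92

Latitude square 3; −1 → 2.
The longitude characters are unchanged.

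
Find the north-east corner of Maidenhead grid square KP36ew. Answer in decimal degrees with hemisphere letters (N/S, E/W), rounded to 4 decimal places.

66.9583° N, 26.4167° E

Field K=10, P=15: +10·20° lon, +15·10° lat → SW at lon 20°, lat 60°.
Square 3, 6: +3·2° lon, +6·1° lat → SW at lon 26°, lat 66°.
Subsquare e=4, w=22: +4·0.0833333° lon, +22·0.0416667° lat → SW at lon 26.3333°, lat 66.9167°.
Cell spans 0.0833333° lon × 0.0416667° lat. NE corner is SW corner plus one full cell.
latitude 66.9583° N, longitude 26.4167° E.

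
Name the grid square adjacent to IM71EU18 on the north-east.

Longitude extended square 1; +1 → 2.
Latitude extended square 8; +1 → 9.

IM71eu29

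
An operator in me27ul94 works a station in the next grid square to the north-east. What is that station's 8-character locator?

ME27vl05

Longitude extended square 9; +1 → 10, wraps to 0, carry into subsquare.
Longitude subsquare u = 20; +1 → 21 = v.
Latitude extended square 4; +1 → 5.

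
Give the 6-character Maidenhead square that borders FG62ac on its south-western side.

Longitude subsquare a = 0; −1 → -1, wraps to 23 = x, carry into square.
Longitude square 6; −1 → 5.
Latitude subsquare c = 2; −1 → 1 = b.

FG52xb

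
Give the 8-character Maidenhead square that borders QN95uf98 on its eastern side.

QN95vf08

Longitude extended square 9; +1 → 10, wraps to 0, carry into subsquare.
Longitude subsquare u = 20; +1 → 21 = v.
The latitude characters are unchanged.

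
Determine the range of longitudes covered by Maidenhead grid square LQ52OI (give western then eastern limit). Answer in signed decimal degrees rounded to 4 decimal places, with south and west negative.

51.1667, 51.2500

Field L=11, Q=16: +11·20° lon, +16·10° lat → SW at lon 40°, lat 70°.
Square 5, 2: +5·2° lon, +2·1° lat → SW at lon 50°, lat 72°.
Subsquare o=14, i=8: +14·0.0833333° lon, +8·0.0416667° lat → SW at lon 51.1667°, lat 72.3333°.
Cell spans 0.0833333° lon × 0.0416667° lat.
west 51.1667, east 51.2500.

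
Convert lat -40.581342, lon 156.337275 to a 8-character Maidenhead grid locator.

QE89ek00

Add 180° to longitude and 90° to latitude: 336.33727, 49.41866.
Field: 336.33727/20 → 16 → Q, 49.41866/10 → 4 → E; chars QE.
Square: 16.33727/2 → 8, 9.41866/1 → 9; chars 89.
Subsquare: 0.33727/0.0833333 → 4 → e, 0.41866/0.0416667 → 10 → k; chars ek.
Extended square: 0.00394/0.00833333 → 0, 0.00199/0.00416667 → 0; chars 00.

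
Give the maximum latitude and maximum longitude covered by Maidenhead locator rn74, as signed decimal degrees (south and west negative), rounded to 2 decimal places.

45.00, 176.00

Field R=17, N=13: +17·20° lon, +13·10° lat → SW at lon 160°, lat 40°.
Square 7, 4: +7·2° lon, +4·1° lat → SW at lon 174°, lat 44°.
Cell spans 2° lon × 1° lat. NE corner is SW corner plus one full cell.
latitude 45.00, longitude 176.00.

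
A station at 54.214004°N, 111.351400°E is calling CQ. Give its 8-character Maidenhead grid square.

OO54qf21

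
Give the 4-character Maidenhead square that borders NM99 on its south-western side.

NM88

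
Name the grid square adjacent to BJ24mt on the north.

BJ24mu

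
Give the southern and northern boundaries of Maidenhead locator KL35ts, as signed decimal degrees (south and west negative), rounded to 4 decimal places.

25.7500, 25.7917

Field K=10, L=11: +10·20° lon, +11·10° lat → SW at lon 20°, lat 20°.
Square 3, 5: +3·2° lon, +5·1° lat → SW at lon 26°, lat 25°.
Subsquare t=19, s=18: +19·0.0833333° lon, +18·0.0416667° lat → SW at lon 27.5833°, lat 25.75°.
Cell spans 0.0833333° lon × 0.0416667° lat.
south 25.7500, north 25.7917.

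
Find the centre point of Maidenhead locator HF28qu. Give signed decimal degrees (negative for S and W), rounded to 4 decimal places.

Field H=7, F=5: +7·20° lon, +5·10° lat → SW at lon -40°, lat -40°.
Square 2, 8: +2·2° lon, +8·1° lat → SW at lon -36°, lat -32°.
Subsquare q=16, u=20: +16·0.0833333° lon, +20·0.0416667° lat → SW at lon -34.6667°, lat -31.1667°.
Cell spans 0.0833333° lon × 0.0416667° lat. Centre is SW corner plus half of each.
latitude -31.1458, longitude -34.6250.

-31.1458, -34.6250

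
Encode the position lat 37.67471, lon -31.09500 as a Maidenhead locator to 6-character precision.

HM47kq

Shift to the Maidenhead origin (180°W, 90°S): lon 148.9050, lat 127.6747.
Field: 148.9050/20 → 7 → H, 127.6747/10 → 12 → M; chars HM.
Square: 8.9050/2 → 4, 7.6747/1 → 7; chars 47.
Subsquare: 0.9050/0.0833333 → 10 → k, 0.6747/0.0416667 → 16 → q; chars kq.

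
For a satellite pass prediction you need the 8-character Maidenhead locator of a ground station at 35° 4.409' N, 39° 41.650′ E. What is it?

KM95ub37

Offset from 180°W / 90°S: lon 219.69417°, lat 125.07348°.
Field: 219.69417/20 → 10 → K, 125.07348/10 → 12 → M; chars KM.
Square: 19.69417/2 → 9, 5.07348/1 → 5; chars 95.
Subsquare: 1.69417/0.0833333 → 20 → u, 0.07348/0.0416667 → 1 → b; chars ub.
Extended square: 0.02750/0.00833333 → 3, 0.03182/0.00416667 → 7; chars 37.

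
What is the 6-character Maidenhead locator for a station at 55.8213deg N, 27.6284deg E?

KO35tt

Add 180° to longitude and 90° to latitude: 207.6284, 145.8213.
Field: 207.6284/20 → 10 → K, 145.8213/10 → 14 → O; chars KO.
Square: 7.6284/2 → 3, 5.8213/1 → 5; chars 35.
Subsquare: 1.6284/0.0833333 → 19 → t, 0.8213/0.0416667 → 19 → t; chars tt.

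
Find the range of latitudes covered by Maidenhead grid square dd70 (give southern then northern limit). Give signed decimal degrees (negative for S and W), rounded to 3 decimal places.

-60.000, -59.000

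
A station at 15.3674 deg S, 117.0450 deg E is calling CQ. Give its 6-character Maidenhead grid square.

OH84mp

Add 180° to longitude and 90° to latitude: 297.0450, 74.6326.
Field: 297.0450/20 → 14 → O, 74.6326/10 → 7 → H; chars OH.
Square: 17.0450/2 → 8, 4.6326/1 → 4; chars 84.
Subsquare: 1.0450/0.0833333 → 12 → m, 0.6326/0.0416667 → 15 → p; chars mp.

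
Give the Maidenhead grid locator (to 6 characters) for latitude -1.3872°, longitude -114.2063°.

Add 180° to longitude and 90° to latitude: 65.7937, 88.6128.
Field: 65.7937/20 → 3 → D, 88.6128/10 → 8 → I; chars DI.
Square: 5.7937/2 → 2, 8.6128/1 → 8; chars 28.
Subsquare: 1.7937/0.0833333 → 21 → v, 0.6128/0.0416667 → 14 → o; chars vo.

DI28vo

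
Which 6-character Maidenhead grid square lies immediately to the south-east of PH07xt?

PH17as

Longitude subsquare x = 23; +1 → 24, wraps to 0 = a, carry into square.
Longitude square 0; +1 → 1.
Latitude subsquare t = 19; −1 → 18 = s.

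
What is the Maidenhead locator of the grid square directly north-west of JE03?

Longitude square 0; −1 → -1, wraps to 9, carry into field.
Longitude field J = 9; −1 → 8 = I.
Latitude square 3; +1 → 4.

IE94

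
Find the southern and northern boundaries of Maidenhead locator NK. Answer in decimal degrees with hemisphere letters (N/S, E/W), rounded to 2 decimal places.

10.00° N, 20.00° N

Field N=13, K=10: +13·20° lon, +10·10° lat → SW at lon 80°, lat 10°.
Cell spans 20° lon × 10° lat.
south 10.00° N, north 20.00° N.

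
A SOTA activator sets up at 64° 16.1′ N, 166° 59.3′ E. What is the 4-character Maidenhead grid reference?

RP34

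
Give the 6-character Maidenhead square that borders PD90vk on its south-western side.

Longitude subsquare v = 21; −1 → 20 = u.
Latitude subsquare k = 10; −1 → 9 = j.

PD90uj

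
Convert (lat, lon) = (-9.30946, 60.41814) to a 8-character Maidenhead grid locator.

MI00fq05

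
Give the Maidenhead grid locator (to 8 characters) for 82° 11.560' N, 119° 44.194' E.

OR92ue86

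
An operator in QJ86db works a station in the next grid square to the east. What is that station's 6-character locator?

QJ86eb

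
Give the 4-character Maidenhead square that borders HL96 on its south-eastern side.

IL05

Longitude square 9; +1 → 10, wraps to 0, carry into field.
Longitude field H = 7; +1 → 8 = I.
Latitude square 6; −1 → 5.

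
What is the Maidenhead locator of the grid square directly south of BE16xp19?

BE16xp18

Latitude extended square 9; −1 → 8.
The longitude characters are unchanged.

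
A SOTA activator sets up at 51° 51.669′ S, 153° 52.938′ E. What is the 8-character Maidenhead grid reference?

QD68wd53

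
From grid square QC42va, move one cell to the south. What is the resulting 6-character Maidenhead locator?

Latitude subsquare a = 0; −1 → -1, wraps to 23 = x, carry into square.
Latitude square 2; −1 → 1.
The longitude characters are unchanged.

QC41vx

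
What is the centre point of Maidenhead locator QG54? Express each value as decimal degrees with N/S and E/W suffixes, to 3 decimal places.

Field Q=16, G=6: +16·20° lon, +6·10° lat → SW at lon 140°, lat -30°.
Square 5, 4: +5·2° lon, +4·1° lat → SW at lon 150°, lat -26°.
Cell spans 2° lon × 1° lat. Centre is SW corner plus half of each.
latitude 25.500° S, longitude 151.000° E.

25.500° S, 151.000° E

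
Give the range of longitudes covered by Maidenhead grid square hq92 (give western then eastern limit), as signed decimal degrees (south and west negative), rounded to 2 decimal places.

Field H=7, Q=16: +7·20° lon, +16·10° lat → SW at lon -40°, lat 70°.
Square 9, 2: +9·2° lon, +2·1° lat → SW at lon -22°, lat 72°.
Cell spans 2° lon × 1° lat.
west -22.00, east -20.00.

-22.00, -20.00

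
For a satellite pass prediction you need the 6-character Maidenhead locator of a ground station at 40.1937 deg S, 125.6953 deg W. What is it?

CE79dt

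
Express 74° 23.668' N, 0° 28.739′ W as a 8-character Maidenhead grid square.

IQ94sj24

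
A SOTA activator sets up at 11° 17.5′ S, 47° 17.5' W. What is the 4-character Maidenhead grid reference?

Add 180° to longitude and 90° to latitude: 132.71, 78.71.
Field: lon ⌊132.71/20⌋ = 6 → G; lat ⌊78.71/10⌋ = 7 → H.
Square: lon ⌊12.71/2⌋ = 6; lat ⌊8.71/1⌋ = 8.

GH68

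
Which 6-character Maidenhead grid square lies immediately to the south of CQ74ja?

CQ73jx

Latitude subsquare a = 0; −1 → -1, wraps to 23 = x, carry into square.
Latitude square 4; −1 → 3.
The longitude characters are unchanged.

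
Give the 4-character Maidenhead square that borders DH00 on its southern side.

Latitude square 0; −1 → -1, wraps to 9, carry into field.
Latitude field H = 7; −1 → 6 = G.
The longitude characters are unchanged.

DG09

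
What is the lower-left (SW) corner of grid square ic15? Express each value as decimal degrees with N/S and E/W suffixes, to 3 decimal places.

65.000° S, 18.000° W

Field I=8, C=2: +8·20° lon, +2·10° lat → SW at lon -20°, lat -70°.
Square 1, 5: +1·2° lon, +5·1° lat → SW at lon -18°, lat -65°.
latitude 65.000° S, longitude 18.000° W.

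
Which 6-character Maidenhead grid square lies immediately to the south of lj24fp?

Latitude subsquare p = 15; −1 → 14 = o.
The longitude characters are unchanged.

LJ24fo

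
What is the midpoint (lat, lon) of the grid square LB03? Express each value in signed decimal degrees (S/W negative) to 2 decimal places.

-76.50, 41.00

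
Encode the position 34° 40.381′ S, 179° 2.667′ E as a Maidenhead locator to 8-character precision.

Add 180° to longitude and 90° to latitude: 359.04445, 55.32698.
Field: lon ⌊359.04445/20⌋ = 17 → R; lat ⌊55.32698/10⌋ = 5 → F.
Square: lon ⌊19.04445/2⌋ = 9; lat ⌊5.32698/1⌋ = 5.
Subsquare: lon ⌊1.04445/0.0833333⌋ = 12 → m; lat ⌊0.32698/0.0416667⌋ = 7 → h.
Extended square: lon ⌊0.04445/0.00833333⌋ = 5; lat ⌊0.03532/0.00416667⌋ = 8.

RF95mh58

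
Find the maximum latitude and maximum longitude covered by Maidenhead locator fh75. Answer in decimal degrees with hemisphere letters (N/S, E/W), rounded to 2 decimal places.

Field F=5, H=7: +5·20° lon, +7·10° lat → SW at lon -80°, lat -20°.
Square 7, 5: +7·2° lon, +5·1° lat → SW at lon -66°, lat -15°.
Cell spans 2° lon × 1° lat. NE corner is SW corner plus one full cell.
latitude 14.00° S, longitude 64.00° W.

14.00° S, 64.00° W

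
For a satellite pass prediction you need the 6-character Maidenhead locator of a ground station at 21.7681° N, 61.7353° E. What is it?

Offset from 180°W / 90°S: lon 241.7353°, lat 111.7681°.
Field: 241.7353/20 → 12 → M, 111.7681/10 → 11 → L; chars ML.
Square: 1.7353/2 → 0, 1.7681/1 → 1; chars 01.
Subsquare: 1.7353/0.0833333 → 20 → u, 0.7681/0.0416667 → 18 → s; chars us.

ML01us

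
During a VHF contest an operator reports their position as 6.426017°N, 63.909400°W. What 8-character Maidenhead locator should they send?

FJ86bk02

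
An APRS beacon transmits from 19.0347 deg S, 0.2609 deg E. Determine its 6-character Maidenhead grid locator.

Offset from 180°W / 90°S: lon 180.2609°, lat 70.9653°.
Field: 180.2609/20 → 9 → J, 70.9653/10 → 7 → H; chars JH.
Square: 0.2609/2 → 0, 0.9653/1 → 0; chars 00.
Subsquare: 0.2609/0.0833333 → 3 → d, 0.9653/0.0416667 → 23 → x; chars dx.

JH00dx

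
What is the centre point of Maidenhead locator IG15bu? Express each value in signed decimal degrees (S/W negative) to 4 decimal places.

-24.1458, -17.8750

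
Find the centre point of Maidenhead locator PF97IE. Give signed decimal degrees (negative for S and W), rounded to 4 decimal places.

-32.8125, 138.7083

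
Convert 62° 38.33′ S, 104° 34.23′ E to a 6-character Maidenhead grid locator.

OC27gi

Add 180° to longitude and 90° to latitude: 284.5705, 27.3612.
Field: lon ⌊284.5705/20⌋ = 14 → O; lat ⌊27.3612/10⌋ = 2 → C.
Square: lon ⌊4.5705/2⌋ = 2; lat ⌊7.3612/1⌋ = 7.
Subsquare: lon ⌊0.5705/0.0833333⌋ = 6 → g; lat ⌊0.3612/0.0416667⌋ = 8 → i.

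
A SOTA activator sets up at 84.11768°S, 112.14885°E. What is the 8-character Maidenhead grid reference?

OA65bv71

Offset from 180°W / 90°S: lon 292.14885°, lat 5.88232°.
Field: 292.14885/20 → 14 → O, 5.88232/10 → 0 → A; chars OA.
Square: 12.14885/2 → 6, 5.88232/1 → 5; chars 65.
Subsquare: 0.14885/0.0833333 → 1 → b, 0.88232/0.0416667 → 21 → v; chars bv.
Extended square: 0.06552/0.00833333 → 7, 0.00732/0.00416667 → 1; chars 71.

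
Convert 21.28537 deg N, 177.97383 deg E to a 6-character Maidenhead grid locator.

RL81xg

Offset from 180°W / 90°S: lon 357.9738°, lat 111.2854°.
Field: 357.9738/20 → 17 → R, 111.2854/10 → 11 → L; chars RL.
Square: 17.9738/2 → 8, 1.2854/1 → 1; chars 81.
Subsquare: 1.9738/0.0833333 → 23 → x, 0.2854/0.0416667 → 6 → g; chars xg.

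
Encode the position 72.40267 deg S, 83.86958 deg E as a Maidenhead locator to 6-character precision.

NB17wo

Offset from 180°W / 90°S: lon 263.8696°, lat 17.5973°.
Field: lon ⌊263.8696/20⌋ = 13 → N; lat ⌊17.5973/10⌋ = 1 → B.
Square: lon ⌊3.8696/2⌋ = 1; lat ⌊7.5973/1⌋ = 7.
Subsquare: lon ⌊1.8696/0.0833333⌋ = 22 → w; lat ⌊0.5973/0.0416667⌋ = 14 → o.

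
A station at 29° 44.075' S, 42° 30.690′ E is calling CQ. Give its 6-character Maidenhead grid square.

Offset from 180°W / 90°S: lon 222.5115°, lat 60.2654°.
Field: 222.5115/20 → 11 → L, 60.2654/10 → 6 → G; chars LG.
Square: 2.5115/2 → 1, 0.2654/1 → 0; chars 10.
Subsquare: 0.5115/0.0833333 → 6 → g, 0.2654/0.0416667 → 6 → g; chars gg.

LG10gg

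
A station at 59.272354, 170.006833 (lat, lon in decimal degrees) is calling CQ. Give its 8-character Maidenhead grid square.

RO59ag05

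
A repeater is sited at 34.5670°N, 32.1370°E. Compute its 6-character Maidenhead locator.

KM64bn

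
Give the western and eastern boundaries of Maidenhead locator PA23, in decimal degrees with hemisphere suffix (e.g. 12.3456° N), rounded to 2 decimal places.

124.00° E, 126.00° E

Field P=15, A=0: +15·20° lon, +0·10° lat → SW at lon 120°, lat -90°.
Square 2, 3: +2·2° lon, +3·1° lat → SW at lon 124°, lat -87°.
Cell spans 2° lon × 1° lat.
west 124.00° E, east 126.00° E.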